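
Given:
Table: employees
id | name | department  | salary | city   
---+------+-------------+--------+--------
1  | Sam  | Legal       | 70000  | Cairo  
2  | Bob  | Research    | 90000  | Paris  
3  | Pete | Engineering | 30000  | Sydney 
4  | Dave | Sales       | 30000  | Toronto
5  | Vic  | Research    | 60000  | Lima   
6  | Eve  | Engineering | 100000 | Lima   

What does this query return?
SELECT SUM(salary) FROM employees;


SUM(salary) = 70000 + 90000 + 30000 + 30000 + 60000 + 100000 = 380000

380000


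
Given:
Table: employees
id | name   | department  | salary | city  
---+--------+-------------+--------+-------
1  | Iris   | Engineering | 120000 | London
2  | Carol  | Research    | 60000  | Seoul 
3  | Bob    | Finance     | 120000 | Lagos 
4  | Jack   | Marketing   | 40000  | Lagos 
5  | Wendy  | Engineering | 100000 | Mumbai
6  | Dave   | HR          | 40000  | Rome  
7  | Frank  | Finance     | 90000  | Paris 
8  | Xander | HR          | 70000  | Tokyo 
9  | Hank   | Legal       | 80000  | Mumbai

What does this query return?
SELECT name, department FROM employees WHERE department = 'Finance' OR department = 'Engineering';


Filtering: department = 'Finance' OR 'Engineering'
Matching: 4 rows

4 rows:
Iris, Engineering
Bob, Finance
Wendy, Engineering
Frank, Finance


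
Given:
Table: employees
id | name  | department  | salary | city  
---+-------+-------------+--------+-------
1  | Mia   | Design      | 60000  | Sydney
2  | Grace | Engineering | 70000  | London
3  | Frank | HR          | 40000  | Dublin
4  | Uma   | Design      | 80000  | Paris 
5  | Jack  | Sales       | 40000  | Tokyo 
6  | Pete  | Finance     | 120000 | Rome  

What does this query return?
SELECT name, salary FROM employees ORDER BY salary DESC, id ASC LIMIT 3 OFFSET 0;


Sort by salary DESC (id ASC tiebreak), then skip 0 and take 3
Rows 1 through 3

3 rows:
Pete, 120000
Uma, 80000
Grace, 70000


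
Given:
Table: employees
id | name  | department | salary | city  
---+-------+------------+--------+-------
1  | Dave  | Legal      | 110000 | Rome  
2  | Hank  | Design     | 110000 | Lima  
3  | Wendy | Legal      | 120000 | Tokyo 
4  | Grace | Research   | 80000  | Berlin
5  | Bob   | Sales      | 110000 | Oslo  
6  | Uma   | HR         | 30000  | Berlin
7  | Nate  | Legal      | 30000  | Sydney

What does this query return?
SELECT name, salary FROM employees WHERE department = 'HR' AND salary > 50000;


Filtering: department = 'HR' AND salary > 50000
Matching: 0 rows

Empty result set (0 rows)


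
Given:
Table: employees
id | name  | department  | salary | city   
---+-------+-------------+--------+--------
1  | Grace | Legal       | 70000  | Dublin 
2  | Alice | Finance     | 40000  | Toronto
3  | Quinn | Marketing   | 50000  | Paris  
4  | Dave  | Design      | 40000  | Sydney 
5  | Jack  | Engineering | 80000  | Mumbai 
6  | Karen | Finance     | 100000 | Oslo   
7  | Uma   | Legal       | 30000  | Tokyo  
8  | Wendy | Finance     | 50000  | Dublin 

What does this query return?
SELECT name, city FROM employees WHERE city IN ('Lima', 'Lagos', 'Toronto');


Filtering: city IN ('Lima', 'Lagos', 'Toronto')
Matching: 1 rows

1 rows:
Alice, Toronto


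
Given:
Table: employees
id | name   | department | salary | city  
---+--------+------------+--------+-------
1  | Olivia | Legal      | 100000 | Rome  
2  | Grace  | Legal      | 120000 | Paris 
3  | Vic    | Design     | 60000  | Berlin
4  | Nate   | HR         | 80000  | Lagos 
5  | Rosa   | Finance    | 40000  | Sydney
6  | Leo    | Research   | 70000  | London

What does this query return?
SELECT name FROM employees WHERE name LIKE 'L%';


LIKE 'L%' matches names starting with 'L'
Matching: 1

1 rows:
Leo


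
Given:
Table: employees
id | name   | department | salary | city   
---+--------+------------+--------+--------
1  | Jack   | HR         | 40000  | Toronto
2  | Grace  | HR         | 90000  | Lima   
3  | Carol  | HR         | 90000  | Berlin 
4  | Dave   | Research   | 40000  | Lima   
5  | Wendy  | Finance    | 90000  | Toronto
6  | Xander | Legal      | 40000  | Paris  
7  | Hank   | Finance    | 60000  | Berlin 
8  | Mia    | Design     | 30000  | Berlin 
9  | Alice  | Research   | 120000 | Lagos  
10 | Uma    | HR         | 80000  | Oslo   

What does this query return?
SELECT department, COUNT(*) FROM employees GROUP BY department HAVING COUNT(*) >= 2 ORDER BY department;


Groups with count >= 2:
  Finance: 2 -> PASS
  HR: 4 -> PASS
  Research: 2 -> PASS
  Design: 1 -> filtered out
  Legal: 1 -> filtered out


3 groups:
Finance, 2
HR, 4
Research, 2


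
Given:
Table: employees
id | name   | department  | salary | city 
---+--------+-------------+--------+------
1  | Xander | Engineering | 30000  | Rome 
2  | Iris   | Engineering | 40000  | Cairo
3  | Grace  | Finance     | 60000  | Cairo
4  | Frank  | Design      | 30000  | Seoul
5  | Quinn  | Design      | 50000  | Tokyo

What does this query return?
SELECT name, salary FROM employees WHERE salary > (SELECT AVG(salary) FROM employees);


Subquery: AVG(salary) = 42000.0
Filtering: salary > 42000.0
  Grace (60000) -> MATCH
  Quinn (50000) -> MATCH


2 rows:
Grace, 60000
Quinn, 50000


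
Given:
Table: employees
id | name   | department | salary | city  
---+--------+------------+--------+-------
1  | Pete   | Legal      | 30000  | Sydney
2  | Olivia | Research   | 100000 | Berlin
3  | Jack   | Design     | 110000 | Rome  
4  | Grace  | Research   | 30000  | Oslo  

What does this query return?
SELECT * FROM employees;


SELECT * returns all 4 rows with all columns

4 rows:
1, Pete, Legal, 30000, Sydney
2, Olivia, Research, 100000, Berlin
3, Jack, Design, 110000, Rome
4, Grace, Research, 30000, Oslo


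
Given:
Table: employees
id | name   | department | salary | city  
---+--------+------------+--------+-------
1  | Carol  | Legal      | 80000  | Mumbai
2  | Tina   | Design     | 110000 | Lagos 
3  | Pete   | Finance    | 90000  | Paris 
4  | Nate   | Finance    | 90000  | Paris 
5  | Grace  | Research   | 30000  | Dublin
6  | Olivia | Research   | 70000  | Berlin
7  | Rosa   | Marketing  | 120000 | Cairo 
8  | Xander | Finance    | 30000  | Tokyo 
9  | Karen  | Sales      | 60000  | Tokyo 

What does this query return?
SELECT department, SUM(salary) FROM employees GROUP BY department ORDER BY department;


Summing salary within each department:
  Design: 110000 = 110000
  Finance: 90000 + 90000 + 30000 = 210000
  Legal: 80000 = 80000
  Marketing: 120000 = 120000
  Research: 30000 + 70000 = 100000
  Sales: 60000 = 60000


6 groups:
Design, 110000
Finance, 210000
Legal, 80000
Marketing, 120000
Research, 100000
Sales, 60000


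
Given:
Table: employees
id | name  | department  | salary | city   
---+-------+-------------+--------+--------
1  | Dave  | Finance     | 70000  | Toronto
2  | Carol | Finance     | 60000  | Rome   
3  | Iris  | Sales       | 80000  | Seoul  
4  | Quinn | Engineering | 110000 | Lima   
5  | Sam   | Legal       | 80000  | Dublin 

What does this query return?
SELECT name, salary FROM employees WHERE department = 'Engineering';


Filtering: department = 'Engineering'
Matching rows: 1

1 rows:
Quinn, 110000


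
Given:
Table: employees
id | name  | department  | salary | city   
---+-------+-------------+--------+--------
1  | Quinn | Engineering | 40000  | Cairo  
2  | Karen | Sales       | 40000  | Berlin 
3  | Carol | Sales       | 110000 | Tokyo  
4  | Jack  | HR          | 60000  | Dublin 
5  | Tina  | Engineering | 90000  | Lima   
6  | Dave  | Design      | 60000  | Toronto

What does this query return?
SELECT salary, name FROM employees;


Projecting columns: salary, name

6 rows:
40000, Quinn
40000, Karen
110000, Carol
60000, Jack
90000, Tina
60000, Dave


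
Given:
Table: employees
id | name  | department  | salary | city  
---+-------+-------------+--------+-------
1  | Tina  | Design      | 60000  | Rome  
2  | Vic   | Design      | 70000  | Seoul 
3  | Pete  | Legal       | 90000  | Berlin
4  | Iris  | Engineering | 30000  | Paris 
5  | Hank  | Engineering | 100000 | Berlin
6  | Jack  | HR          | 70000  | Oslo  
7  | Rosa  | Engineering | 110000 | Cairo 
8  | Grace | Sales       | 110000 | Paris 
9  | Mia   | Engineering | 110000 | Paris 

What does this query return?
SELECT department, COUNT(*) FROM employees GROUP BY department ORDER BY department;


Assigning each row to its department group:
  Tina -> Design
  Vic -> Design
  Pete -> Legal
  Iris -> Engineering
  Hank -> Engineering
  Jack -> HR
  Rosa -> Engineering
  Grace -> Sales
  Mia -> Engineering


5 groups:
Design, 2
Engineering, 4
HR, 1
Legal, 1
Sales, 1


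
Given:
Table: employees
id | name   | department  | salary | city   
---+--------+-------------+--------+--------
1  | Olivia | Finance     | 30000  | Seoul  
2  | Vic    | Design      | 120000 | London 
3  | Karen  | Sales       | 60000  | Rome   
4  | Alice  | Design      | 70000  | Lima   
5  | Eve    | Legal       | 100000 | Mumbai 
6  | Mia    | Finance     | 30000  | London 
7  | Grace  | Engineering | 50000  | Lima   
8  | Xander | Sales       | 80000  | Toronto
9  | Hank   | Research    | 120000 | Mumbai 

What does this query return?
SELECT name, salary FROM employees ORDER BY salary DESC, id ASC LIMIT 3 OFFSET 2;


Sort by salary DESC (id ASC tiebreak), then skip 2 and take 3
Rows 3 through 5

3 rows:
Eve, 100000
Xander, 80000
Alice, 70000


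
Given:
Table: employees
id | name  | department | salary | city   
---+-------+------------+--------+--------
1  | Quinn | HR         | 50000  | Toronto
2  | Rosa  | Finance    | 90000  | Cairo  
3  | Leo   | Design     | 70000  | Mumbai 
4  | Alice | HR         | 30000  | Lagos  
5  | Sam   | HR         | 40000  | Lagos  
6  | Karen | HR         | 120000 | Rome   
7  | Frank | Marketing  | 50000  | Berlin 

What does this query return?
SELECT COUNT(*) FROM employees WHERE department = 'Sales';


Counting rows where department = 'Sales'


0


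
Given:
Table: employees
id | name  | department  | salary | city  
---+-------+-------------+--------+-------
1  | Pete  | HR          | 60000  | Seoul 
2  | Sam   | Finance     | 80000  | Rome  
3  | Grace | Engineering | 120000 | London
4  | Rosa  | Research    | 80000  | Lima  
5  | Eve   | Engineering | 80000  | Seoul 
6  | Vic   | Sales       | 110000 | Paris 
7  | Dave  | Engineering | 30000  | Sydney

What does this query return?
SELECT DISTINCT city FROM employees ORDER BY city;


All 'city' values (row order): Seoul, Rome, London, Lima, Seoul, Paris, Sydney
Removing duplicates leaves 6 unique value(s).

6 values:
Lima
London
Paris
Rome
Seoul
Sydney


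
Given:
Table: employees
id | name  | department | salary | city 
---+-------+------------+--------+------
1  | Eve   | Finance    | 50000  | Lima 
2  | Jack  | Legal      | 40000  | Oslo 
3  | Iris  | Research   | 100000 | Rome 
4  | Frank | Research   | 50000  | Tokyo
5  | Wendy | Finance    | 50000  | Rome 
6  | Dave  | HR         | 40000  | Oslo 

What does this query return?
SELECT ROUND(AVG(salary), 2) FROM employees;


SUM(salary) = 330000
COUNT = 6
ROUND(AVG, 2) = ROUND(330000 / 6, 2) = 55000.0

55000.0


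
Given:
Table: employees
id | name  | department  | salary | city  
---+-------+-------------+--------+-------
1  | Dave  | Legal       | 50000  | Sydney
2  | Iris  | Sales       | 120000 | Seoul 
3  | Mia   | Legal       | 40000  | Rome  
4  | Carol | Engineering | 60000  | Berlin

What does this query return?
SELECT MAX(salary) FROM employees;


Salaries: 50000, 120000, 40000, 60000
MAX = 120000

120000


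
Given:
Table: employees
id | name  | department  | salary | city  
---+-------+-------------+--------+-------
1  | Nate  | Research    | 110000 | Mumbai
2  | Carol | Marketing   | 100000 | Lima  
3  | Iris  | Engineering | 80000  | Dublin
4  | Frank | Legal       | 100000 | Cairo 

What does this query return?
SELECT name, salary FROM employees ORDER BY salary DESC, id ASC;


Sorting by salary DESC, then id ASC for ties

4 rows:
Nate, 110000
Carol, 100000
Frank, 100000
Iris, 80000


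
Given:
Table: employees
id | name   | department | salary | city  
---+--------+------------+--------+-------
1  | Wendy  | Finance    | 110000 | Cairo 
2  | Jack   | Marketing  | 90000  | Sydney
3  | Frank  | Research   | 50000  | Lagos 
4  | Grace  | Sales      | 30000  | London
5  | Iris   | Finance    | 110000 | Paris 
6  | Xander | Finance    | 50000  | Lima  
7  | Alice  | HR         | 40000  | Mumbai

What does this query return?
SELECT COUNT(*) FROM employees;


COUNT(*) counts all rows

7


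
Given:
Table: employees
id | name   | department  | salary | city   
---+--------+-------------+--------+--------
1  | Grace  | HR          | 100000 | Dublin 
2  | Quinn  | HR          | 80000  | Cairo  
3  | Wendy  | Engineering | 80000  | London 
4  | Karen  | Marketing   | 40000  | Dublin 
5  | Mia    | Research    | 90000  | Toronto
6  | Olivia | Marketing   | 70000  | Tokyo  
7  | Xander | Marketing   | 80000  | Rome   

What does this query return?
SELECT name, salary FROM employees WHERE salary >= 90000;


Filtering: salary >= 90000
Matching: 2 rows

2 rows:
Grace, 100000
Mia, 90000


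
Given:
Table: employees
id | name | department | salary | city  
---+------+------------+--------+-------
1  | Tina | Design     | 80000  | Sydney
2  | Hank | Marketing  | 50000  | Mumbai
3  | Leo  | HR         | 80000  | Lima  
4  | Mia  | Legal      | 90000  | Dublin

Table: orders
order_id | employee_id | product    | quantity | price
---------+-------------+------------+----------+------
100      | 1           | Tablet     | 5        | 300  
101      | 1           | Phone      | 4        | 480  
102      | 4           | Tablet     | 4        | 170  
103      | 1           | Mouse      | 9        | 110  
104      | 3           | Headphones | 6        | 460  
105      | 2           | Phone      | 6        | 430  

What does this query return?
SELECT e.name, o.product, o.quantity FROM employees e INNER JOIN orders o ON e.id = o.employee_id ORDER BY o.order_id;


Joining employees.id = orders.employee_id:
  employee Tina (id=1) -> order Tablet
  employee Tina (id=1) -> order Phone
  employee Mia (id=4) -> order Tablet
  employee Tina (id=1) -> order Mouse
  employee Leo (id=3) -> order Headphones
  employee Hank (id=2) -> order Phone


6 rows:
Tina, Tablet, 5
Tina, Phone, 4
Mia, Tablet, 4
Tina, Mouse, 9
Leo, Headphones, 6
Hank, Phone, 6


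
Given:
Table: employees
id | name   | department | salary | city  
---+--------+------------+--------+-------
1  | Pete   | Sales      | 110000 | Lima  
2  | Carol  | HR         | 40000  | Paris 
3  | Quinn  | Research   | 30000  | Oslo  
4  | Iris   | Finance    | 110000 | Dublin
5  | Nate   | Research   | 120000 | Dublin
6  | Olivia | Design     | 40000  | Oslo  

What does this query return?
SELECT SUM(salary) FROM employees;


SUM(salary) = 110000 + 40000 + 30000 + 110000 + 120000 + 40000 = 450000

450000


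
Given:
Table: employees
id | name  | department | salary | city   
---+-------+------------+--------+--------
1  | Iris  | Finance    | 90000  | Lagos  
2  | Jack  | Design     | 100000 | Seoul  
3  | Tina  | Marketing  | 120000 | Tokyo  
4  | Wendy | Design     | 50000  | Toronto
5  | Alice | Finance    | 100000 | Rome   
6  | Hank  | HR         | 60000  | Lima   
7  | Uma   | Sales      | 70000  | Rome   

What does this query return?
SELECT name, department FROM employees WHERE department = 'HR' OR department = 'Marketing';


Filtering: department = 'HR' OR 'Marketing'
Matching: 2 rows

2 rows:
Tina, Marketing
Hank, HR


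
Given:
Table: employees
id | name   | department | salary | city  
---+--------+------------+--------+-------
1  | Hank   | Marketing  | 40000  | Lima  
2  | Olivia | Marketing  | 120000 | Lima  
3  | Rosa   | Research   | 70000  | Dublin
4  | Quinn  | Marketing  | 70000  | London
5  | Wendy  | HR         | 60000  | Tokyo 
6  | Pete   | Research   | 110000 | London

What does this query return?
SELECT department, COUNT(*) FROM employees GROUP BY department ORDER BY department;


Assigning each row to its department group:
  Hank -> Marketing
  Olivia -> Marketing
  Rosa -> Research
  Quinn -> Marketing
  Wendy -> HR
  Pete -> Research


3 groups:
HR, 1
Marketing, 3
Research, 2


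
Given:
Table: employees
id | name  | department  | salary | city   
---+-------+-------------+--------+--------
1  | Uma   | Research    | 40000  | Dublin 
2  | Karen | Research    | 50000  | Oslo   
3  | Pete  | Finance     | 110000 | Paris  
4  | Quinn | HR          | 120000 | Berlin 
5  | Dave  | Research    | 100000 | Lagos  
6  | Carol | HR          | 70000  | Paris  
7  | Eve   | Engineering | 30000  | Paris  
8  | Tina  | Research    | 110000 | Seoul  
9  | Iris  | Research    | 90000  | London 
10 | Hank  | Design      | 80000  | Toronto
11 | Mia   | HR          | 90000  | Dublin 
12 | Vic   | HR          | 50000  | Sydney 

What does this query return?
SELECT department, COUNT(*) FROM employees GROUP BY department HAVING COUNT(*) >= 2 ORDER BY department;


Groups with count >= 2:
  HR: 4 -> PASS
  Research: 5 -> PASS
  Design: 1 -> filtered out
  Engineering: 1 -> filtered out
  Finance: 1 -> filtered out


2 groups:
HR, 4
Research, 5


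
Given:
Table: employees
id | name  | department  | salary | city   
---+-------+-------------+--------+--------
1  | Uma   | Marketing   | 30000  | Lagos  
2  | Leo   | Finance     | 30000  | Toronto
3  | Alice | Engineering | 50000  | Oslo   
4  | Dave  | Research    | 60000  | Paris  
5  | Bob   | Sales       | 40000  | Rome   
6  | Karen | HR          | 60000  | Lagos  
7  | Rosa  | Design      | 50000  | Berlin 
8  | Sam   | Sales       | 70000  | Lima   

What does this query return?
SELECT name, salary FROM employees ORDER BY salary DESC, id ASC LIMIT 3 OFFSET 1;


Sort by salary DESC (id ASC tiebreak), then skip 1 and take 3
Rows 2 through 4

3 rows:
Dave, 60000
Karen, 60000
Alice, 50000


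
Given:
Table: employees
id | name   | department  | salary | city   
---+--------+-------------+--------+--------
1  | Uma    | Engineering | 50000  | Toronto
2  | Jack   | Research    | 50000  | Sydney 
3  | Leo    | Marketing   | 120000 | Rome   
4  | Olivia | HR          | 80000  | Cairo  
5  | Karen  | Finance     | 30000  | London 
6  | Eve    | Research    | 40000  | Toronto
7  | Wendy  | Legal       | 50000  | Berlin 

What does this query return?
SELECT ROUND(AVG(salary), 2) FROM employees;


SUM(salary) = 420000
COUNT = 7
ROUND(AVG, 2) = ROUND(420000 / 7, 2) = 60000.0

60000.0


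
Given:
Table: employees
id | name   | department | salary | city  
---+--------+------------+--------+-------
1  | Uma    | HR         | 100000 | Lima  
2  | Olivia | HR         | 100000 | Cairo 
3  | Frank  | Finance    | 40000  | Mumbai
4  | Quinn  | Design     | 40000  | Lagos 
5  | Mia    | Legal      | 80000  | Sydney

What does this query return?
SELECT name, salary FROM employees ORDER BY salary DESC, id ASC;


Sorting by salary DESC, then id ASC for ties

5 rows:
Uma, 100000
Olivia, 100000
Mia, 80000
Frank, 40000
Quinn, 40000


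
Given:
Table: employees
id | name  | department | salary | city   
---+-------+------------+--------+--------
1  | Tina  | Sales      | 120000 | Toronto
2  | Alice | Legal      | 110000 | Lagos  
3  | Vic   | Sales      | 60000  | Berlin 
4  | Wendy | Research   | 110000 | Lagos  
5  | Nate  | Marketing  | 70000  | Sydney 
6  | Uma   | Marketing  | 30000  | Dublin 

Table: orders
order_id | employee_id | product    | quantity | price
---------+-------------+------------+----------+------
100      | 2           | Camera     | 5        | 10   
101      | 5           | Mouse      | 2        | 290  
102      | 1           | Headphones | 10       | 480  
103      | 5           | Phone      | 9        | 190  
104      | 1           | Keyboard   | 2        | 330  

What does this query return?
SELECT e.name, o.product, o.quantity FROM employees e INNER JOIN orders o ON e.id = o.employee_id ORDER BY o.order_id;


Joining employees.id = orders.employee_id:
  employee Alice (id=2) -> order Camera
  employee Nate (id=5) -> order Mouse
  employee Tina (id=1) -> order Headphones
  employee Nate (id=5) -> order Phone
  employee Tina (id=1) -> order Keyboard


5 rows:
Alice, Camera, 5
Nate, Mouse, 2
Tina, Headphones, 10
Nate, Phone, 9
Tina, Keyboard, 2


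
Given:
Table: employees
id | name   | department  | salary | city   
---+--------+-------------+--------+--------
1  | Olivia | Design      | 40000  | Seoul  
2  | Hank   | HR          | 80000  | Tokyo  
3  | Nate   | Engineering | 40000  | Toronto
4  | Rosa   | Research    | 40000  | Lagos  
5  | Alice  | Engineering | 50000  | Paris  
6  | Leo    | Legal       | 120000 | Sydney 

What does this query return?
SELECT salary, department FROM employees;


Projecting columns: salary, department

6 rows:
40000, Design
80000, HR
40000, Engineering
40000, Research
50000, Engineering
120000, Legal


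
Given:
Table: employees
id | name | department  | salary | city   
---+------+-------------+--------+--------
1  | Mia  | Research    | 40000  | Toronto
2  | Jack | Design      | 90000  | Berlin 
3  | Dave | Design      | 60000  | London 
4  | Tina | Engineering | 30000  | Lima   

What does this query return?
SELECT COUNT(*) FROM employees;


COUNT(*) counts all rows

4


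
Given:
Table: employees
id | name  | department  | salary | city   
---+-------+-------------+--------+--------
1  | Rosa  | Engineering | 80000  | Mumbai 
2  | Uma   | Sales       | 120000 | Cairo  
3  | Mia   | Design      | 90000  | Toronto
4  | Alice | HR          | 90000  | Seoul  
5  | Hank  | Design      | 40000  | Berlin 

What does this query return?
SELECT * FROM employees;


SELECT * returns all 5 rows with all columns

5 rows:
1, Rosa, Engineering, 80000, Mumbai
2, Uma, Sales, 120000, Cairo
3, Mia, Design, 90000, Toronto
4, Alice, HR, 90000, Seoul
5, Hank, Design, 40000, Berlin


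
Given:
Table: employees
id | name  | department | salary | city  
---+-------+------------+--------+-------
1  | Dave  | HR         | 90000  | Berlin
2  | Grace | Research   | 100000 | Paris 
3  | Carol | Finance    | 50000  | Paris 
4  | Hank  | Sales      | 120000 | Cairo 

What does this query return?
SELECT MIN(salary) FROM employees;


Salaries: 90000, 100000, 50000, 120000
MIN = 50000

50000


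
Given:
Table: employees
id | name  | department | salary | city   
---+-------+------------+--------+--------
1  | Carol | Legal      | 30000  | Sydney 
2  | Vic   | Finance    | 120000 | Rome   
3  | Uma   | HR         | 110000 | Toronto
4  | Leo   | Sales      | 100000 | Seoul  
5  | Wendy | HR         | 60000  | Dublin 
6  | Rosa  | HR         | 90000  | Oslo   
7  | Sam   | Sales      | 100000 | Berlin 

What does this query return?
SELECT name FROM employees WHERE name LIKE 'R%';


LIKE 'R%' matches names starting with 'R'
Matching: 1

1 rows:
Rosa


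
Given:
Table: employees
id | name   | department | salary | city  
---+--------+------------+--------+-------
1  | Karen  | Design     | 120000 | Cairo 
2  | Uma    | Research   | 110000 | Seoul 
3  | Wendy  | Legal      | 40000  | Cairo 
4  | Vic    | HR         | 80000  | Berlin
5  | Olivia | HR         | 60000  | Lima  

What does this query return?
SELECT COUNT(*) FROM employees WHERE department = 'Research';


Counting rows where department = 'Research'
  Uma -> MATCH


1


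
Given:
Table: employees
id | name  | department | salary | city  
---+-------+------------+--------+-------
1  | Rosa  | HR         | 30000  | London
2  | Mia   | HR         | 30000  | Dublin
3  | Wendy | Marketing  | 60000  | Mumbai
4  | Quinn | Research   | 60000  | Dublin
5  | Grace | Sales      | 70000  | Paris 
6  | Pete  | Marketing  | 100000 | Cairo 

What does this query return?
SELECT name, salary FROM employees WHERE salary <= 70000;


Filtering: salary <= 70000
Matching: 5 rows

5 rows:
Rosa, 30000
Mia, 30000
Wendy, 60000
Quinn, 60000
Grace, 70000


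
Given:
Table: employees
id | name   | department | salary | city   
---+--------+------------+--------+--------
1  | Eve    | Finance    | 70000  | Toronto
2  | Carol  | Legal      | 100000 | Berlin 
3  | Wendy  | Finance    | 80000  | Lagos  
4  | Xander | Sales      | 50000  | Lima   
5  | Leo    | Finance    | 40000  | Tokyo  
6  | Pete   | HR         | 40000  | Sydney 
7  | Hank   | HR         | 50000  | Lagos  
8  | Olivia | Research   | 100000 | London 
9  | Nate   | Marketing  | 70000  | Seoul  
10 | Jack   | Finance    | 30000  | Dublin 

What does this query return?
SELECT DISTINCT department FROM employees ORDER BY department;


All 'department' values (row order): Finance, Legal, Finance, Sales, Finance, HR, HR, Research, Marketing, Finance
Removing duplicates leaves 6 unique value(s).

6 values:
Finance
HR
Legal
Marketing
Research
Sales


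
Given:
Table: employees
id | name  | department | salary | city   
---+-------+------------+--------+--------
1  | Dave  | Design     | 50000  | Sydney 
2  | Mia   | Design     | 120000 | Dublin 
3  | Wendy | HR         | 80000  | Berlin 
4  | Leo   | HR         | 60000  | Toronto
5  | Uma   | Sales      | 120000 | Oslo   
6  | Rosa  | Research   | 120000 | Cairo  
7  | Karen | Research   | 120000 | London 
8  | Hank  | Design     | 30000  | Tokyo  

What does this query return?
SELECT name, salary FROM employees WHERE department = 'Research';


Filtering: department = 'Research'
Matching rows: 2

2 rows:
Rosa, 120000
Karen, 120000


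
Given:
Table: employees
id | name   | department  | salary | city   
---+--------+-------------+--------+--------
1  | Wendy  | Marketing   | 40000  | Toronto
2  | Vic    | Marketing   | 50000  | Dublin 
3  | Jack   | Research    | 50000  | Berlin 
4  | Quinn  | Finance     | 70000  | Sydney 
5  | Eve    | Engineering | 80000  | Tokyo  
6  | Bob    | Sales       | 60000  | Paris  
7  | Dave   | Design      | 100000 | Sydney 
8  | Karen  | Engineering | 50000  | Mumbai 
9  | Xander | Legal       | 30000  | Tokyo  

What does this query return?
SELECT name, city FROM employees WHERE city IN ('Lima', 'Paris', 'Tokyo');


Filtering: city IN ('Lima', 'Paris', 'Tokyo')
Matching: 3 rows

3 rows:
Eve, Tokyo
Bob, Paris
Xander, Tokyo


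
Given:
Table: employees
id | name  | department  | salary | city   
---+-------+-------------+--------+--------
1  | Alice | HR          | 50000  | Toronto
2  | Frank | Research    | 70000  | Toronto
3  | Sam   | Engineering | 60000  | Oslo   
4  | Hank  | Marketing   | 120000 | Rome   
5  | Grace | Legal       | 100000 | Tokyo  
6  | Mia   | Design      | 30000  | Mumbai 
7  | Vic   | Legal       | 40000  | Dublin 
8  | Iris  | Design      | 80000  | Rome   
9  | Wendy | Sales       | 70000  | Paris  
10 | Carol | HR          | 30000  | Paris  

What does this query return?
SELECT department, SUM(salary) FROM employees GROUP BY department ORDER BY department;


Summing salary within each department:
  Design: 30000 + 80000 = 110000
  Engineering: 60000 = 60000
  HR: 50000 + 30000 = 80000
  Legal: 100000 + 40000 = 140000
  Marketing: 120000 = 120000
  Research: 70000 = 70000
  Sales: 70000 = 70000


7 groups:
Design, 110000
Engineering, 60000
HR, 80000
Legal, 140000
Marketing, 120000
Research, 70000
Sales, 70000


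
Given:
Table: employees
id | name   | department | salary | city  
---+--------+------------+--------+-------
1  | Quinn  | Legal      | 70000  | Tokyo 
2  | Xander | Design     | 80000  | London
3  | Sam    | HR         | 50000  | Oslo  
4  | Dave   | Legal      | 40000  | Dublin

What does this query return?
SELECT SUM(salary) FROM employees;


SUM(salary) = 70000 + 80000 + 50000 + 40000 = 240000

240000


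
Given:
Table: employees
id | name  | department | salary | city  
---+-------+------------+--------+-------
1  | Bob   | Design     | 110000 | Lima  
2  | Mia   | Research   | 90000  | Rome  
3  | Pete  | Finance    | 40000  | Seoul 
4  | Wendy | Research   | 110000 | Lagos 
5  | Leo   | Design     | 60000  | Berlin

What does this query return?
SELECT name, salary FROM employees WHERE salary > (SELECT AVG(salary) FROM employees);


Subquery: AVG(salary) = 82000.0
Filtering: salary > 82000.0
  Bob (110000) -> MATCH
  Mia (90000) -> MATCH
  Wendy (110000) -> MATCH


3 rows:
Bob, 110000
Mia, 90000
Wendy, 110000


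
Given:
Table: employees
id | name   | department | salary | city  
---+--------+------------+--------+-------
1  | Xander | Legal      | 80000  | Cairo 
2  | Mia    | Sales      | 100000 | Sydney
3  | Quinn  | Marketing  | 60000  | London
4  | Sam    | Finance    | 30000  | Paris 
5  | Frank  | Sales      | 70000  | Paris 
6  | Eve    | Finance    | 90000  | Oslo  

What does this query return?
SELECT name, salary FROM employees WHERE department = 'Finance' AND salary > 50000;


Filtering: department = 'Finance' AND salary > 50000
Matching: 1 rows

1 rows:
Eve, 90000


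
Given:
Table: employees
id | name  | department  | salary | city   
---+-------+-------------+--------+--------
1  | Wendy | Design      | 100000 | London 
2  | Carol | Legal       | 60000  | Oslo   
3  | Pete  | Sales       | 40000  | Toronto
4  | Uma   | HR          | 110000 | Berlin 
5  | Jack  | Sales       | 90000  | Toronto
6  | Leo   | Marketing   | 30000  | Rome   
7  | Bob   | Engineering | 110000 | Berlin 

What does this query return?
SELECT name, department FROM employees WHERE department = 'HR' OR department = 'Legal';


Filtering: department = 'HR' OR 'Legal'
Matching: 2 rows

2 rows:
Carol, Legal
Uma, HR


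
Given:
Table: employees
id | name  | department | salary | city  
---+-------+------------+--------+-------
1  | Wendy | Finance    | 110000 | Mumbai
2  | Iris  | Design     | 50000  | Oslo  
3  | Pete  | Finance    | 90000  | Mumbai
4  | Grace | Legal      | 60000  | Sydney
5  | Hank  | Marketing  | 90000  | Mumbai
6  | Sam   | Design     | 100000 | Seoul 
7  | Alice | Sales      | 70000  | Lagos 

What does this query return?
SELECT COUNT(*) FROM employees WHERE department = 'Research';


Counting rows where department = 'Research'


0


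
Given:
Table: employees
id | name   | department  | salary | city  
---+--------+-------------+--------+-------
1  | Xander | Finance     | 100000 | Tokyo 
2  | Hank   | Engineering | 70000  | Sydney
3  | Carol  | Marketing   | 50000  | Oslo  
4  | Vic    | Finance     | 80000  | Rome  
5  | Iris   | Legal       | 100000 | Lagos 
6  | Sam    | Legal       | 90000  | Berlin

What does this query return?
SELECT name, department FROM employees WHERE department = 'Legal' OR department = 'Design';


Filtering: department = 'Legal' OR 'Design'
Matching: 2 rows

2 rows:
Iris, Legal
Sam, Legal


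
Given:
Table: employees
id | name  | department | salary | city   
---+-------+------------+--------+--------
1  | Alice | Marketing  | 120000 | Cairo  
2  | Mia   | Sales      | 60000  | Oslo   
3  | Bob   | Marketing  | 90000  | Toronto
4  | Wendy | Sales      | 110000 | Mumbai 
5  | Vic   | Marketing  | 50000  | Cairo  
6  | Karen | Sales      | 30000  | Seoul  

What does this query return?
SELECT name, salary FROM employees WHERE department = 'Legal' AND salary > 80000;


Filtering: department = 'Legal' AND salary > 80000
Matching: 0 rows

Empty result set (0 rows)


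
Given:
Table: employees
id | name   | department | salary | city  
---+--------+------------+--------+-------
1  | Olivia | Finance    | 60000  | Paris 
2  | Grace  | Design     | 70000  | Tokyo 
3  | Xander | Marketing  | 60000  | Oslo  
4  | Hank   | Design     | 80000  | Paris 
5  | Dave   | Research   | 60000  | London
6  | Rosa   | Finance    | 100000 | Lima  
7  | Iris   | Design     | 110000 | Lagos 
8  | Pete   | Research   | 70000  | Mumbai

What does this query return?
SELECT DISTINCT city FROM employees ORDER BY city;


All 'city' values (row order): Paris, Tokyo, Oslo, Paris, London, Lima, Lagos, Mumbai
Removing duplicates leaves 7 unique value(s).

7 values:
Lagos
Lima
London
Mumbai
Oslo
Paris
Tokyo


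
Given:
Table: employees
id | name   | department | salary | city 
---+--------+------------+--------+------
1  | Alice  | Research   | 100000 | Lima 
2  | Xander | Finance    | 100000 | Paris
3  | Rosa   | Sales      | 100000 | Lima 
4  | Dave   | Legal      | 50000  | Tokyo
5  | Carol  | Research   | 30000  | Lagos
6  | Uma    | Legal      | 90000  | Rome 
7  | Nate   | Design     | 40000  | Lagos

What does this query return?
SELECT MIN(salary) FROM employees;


Salaries: 100000, 100000, 100000, 50000, 30000, 90000, 40000
MIN = 30000

30000


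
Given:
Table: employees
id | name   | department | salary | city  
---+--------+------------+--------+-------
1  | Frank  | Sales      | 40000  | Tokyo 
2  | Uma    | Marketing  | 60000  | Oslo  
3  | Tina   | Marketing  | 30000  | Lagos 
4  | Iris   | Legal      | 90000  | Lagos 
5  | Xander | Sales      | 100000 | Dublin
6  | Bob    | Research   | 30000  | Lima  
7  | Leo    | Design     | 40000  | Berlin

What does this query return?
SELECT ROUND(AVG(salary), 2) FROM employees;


SUM(salary) = 390000
COUNT = 7
ROUND(AVG, 2) = ROUND(390000 / 7, 2) = 55714.29

55714.29


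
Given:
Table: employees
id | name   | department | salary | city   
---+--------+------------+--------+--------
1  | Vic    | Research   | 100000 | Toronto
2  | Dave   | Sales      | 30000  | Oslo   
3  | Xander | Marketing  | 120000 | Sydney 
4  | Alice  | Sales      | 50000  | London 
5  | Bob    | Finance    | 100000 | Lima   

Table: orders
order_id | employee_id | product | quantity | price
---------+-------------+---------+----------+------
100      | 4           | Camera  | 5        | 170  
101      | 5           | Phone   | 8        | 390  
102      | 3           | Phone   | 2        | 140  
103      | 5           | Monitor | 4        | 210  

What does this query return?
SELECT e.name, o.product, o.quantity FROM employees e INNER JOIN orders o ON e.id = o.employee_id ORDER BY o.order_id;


Joining employees.id = orders.employee_id:
  employee Alice (id=4) -> order Camera
  employee Bob (id=5) -> order Phone
  employee Xander (id=3) -> order Phone
  employee Bob (id=5) -> order Monitor


4 rows:
Alice, Camera, 5
Bob, Phone, 8
Xander, Phone, 2
Bob, Monitor, 4


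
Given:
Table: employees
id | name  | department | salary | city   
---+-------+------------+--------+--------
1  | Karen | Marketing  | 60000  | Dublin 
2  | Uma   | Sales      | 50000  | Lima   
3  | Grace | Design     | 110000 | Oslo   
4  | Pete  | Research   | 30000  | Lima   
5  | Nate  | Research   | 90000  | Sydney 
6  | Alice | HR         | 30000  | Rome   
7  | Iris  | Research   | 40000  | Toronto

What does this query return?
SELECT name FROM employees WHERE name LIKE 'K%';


LIKE 'K%' matches names starting with 'K'
Matching: 1

1 rows:
Karen


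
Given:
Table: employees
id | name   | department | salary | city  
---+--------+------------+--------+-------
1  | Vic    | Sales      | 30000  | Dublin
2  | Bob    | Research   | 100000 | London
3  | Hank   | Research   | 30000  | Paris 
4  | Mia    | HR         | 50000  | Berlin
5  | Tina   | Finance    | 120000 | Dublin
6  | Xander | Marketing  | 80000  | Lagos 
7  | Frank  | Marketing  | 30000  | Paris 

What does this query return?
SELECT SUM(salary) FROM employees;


SUM(salary) = 30000 + 100000 + 30000 + 50000 + 120000 + 80000 + 30000 = 440000

440000


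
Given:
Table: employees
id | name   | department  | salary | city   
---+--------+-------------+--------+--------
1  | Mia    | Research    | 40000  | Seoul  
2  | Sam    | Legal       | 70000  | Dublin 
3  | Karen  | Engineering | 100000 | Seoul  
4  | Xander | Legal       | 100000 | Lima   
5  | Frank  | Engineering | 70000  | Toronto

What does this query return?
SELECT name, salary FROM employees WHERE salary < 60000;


Filtering: salary < 60000
Matching: 1 rows

1 rows:
Mia, 40000


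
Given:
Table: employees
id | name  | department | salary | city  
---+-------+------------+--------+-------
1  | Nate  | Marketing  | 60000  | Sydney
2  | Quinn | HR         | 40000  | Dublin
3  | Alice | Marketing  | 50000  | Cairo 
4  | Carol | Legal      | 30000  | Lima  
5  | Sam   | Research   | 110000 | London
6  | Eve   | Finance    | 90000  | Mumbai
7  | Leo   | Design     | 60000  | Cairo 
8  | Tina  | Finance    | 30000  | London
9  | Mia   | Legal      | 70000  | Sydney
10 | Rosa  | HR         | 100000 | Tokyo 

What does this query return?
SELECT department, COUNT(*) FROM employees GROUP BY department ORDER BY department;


Assigning each row to its department group:
  Nate -> Marketing
  Quinn -> HR
  Alice -> Marketing
  Carol -> Legal
  Sam -> Research
  Eve -> Finance
  Leo -> Design
  Tina -> Finance
  Mia -> Legal
  Rosa -> HR


6 groups:
Design, 1
Finance, 2
HR, 2
Legal, 2
Marketing, 2
Research, 1


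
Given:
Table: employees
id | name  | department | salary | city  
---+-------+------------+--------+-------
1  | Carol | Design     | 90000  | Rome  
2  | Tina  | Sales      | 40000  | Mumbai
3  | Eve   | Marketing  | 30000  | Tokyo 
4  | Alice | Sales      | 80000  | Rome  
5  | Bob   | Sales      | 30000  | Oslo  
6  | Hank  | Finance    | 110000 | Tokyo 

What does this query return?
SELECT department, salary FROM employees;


Projecting columns: department, salary

6 rows:
Design, 90000
Sales, 40000
Marketing, 30000
Sales, 80000
Sales, 30000
Finance, 110000


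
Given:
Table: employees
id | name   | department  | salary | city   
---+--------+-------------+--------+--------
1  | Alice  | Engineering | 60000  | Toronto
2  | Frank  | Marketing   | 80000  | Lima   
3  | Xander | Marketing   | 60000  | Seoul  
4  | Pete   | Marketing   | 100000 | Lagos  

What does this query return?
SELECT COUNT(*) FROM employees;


COUNT(*) counts all rows

4


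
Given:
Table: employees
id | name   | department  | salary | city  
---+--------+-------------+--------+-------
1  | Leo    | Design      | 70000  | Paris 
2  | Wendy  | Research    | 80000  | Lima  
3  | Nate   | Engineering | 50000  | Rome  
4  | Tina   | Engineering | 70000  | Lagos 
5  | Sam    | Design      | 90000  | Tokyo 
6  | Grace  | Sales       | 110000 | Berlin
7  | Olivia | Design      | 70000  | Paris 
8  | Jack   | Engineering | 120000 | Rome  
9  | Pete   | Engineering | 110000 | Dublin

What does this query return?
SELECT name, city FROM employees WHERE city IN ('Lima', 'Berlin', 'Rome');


Filtering: city IN ('Lima', 'Berlin', 'Rome')
Matching: 4 rows

4 rows:
Wendy, Lima
Nate, Rome
Grace, Berlin
Jack, Rome


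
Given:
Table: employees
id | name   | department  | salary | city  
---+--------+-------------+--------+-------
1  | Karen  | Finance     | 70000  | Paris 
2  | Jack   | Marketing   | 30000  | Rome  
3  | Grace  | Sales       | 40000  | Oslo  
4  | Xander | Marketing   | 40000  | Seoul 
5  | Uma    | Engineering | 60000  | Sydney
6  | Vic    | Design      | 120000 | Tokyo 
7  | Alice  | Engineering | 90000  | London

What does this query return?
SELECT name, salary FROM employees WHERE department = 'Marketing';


Filtering: department = 'Marketing'
Matching rows: 2

2 rows:
Jack, 30000
Xander, 40000


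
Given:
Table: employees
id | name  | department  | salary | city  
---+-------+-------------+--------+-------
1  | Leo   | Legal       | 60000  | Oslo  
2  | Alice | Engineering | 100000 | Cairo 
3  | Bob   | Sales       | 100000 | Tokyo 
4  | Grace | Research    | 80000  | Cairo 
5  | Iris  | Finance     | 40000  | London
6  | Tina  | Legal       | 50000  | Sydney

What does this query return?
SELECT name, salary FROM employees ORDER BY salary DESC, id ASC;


Sorting by salary DESC, then id ASC for ties

6 rows:
Alice, 100000
Bob, 100000
Grace, 80000
Leo, 60000
Tina, 50000
Iris, 40000


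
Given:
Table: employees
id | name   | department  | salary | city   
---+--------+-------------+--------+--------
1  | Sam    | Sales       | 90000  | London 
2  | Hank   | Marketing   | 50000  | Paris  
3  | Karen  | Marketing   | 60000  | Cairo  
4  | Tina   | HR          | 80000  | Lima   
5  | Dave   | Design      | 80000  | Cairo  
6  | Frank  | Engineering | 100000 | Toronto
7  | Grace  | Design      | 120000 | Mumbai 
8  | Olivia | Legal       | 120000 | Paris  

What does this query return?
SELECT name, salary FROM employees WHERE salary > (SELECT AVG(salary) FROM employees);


Subquery: AVG(salary) = 87500.0
Filtering: salary > 87500.0
  Sam (90000) -> MATCH
  Frank (100000) -> MATCH
  Grace (120000) -> MATCH
  Olivia (120000) -> MATCH


4 rows:
Sam, 90000
Frank, 100000
Grace, 120000
Olivia, 120000
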